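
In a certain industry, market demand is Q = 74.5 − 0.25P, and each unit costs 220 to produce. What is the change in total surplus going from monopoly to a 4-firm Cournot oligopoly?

Inverting demand: P = 298 − 4Q.
A monopolist chooses Q where MR = MC. MR = 298 − 8Q; setting this equal to 220 gives Q = 9.75 and P = 259.
CS = ½·(298 − 259)·9.75 = 190.125; PS = (259 − 220)·9.75 = 380.25; TS = 570.375.
With 4 symmetric Cournot firms, each firm's FOC gives 298 − 20q = 220, so q = 3.9, Q = 4·3.9 = 15.6, and P = 235.6.
CS = ½·(298 − 235.6)·15.6 = 486.72; PS = (235.6 − 220)·15.6 = 243.36; TS = 730.08.
Change in total surplus: 730.08 − 570.375 = 159.705.

TS rises by 159.705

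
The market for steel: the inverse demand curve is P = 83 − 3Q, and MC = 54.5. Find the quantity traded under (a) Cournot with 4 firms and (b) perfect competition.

Cournot: Q = 7.6; Competition: Q = 9.5

Cournot with 4 identical firms: the symmetric best-response condition is 83 − 15q = 54.5. Each firm produces q = 1.9, total output Q = 7.6, price P = 60.2.
Under competition P = MC = 54.5, so Q = (83 − 54.5)/3 = 9.5.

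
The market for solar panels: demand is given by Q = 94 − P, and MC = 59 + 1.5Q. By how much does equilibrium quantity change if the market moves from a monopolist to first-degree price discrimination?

Inverting demand: P = 94 − Q.
Monopoly sets MR = MC: 94 − 2Q = 59 + 1.5Q ⇒ Q = 10, P = 94 − 10 = 84.
Under first-degree price discrimination the firm charges each unit its demand price and produces up to where P = MC, i.e. Q = 14. Consumer surplus is zero; producer surplus equals total surplus.
Change in equilibrium quantity: 14 − 10 = 4.

Equilibrium quantity rises by 4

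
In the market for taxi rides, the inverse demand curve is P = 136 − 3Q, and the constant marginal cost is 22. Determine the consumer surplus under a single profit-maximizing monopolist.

Monopoly sets MR = MC: 136 − 6Q = 22 ⇒ Q = 19, P = 136 − 3·19 = 79.
CS = ½·(136 − 79)·19 = 541.5.

CS = 541.5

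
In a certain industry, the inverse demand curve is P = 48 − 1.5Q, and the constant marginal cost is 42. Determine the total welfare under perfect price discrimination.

TS = 12

Under first-degree price discrimination the firm charges each unit its demand price and produces up to where P = MC, i.e. Q = 4. Consumer surplus is zero; producer surplus equals total surplus.
TS = 12 (equal to competitive TS).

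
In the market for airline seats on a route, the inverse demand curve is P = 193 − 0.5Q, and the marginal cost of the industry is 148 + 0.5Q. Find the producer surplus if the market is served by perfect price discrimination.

A perfectly discriminating monopolist sells every unit with P(Q) ≥ MC(Q), so output equals the competitive quantity Q = 45. Each buyer pays their reservation price, so CS = 0 and the firm captures all surplus.
PS = ½·(193 − 148)·45 = 1012.5.

PS = 1012.5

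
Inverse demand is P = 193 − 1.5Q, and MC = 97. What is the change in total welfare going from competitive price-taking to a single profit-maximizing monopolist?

Total welfare falls by 768

Under competition P = MC = 97, so Q = (193 − 97)/1.5 = 64.
CS = ½·(193 − 97)·64 = 3072; PS = (97 − 97)·64 = 0; TS = 3072.
The monopolist equates marginal revenue to marginal cost: 193 − 3Q = 97, so Q = 32. From demand, P = 145.
CS = ½·(193 − 145)·32 = 768; PS = (145 − 97)·32 = 1536; TS = 2304.
Change in total welfare: 2304 − 3072 = −768.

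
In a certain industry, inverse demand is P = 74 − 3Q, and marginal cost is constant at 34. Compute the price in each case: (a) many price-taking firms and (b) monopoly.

Competition: P = 34; Monopoly: P = 54

Competitive firms price at marginal cost: P = 34, giving Q = 40/3.
The monopolist equates marginal revenue to marginal cost: 74 − 6Q = 34, so Q = 20/3. From demand, P = 54.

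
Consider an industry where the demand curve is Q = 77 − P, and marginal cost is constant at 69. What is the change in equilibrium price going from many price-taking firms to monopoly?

Equilibrium price rises by 4

Inverting demand: P = 77 − Q.
Under competition P = MC = 69, so Q = (77 − 69)/1 = 8.
A monopolist chooses Q where MR = MC. MR = 77 − 2Q; setting this equal to 69 gives Q = 4 and P = 73.
Change in equilibrium price: 73 − 69 = 4.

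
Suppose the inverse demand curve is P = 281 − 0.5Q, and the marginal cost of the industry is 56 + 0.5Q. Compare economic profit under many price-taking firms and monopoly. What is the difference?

Economic profit rises by 4218.75

Under competition P = MC: 281 − 0.5Q = 56 + 0.5Q ⇒ Q = 225, P = 168.5.
Profit = 168.5·225 − (56·225 + ½·0.5·225²) = 12656.25.
Monopoly sets MR = MC: 281 − Q = 56 + 0.5Q ⇒ Q = 150, P = 281 − 0.5·150 = 206.
Profit = 206·150 − (56·150 + ½·0.5·150²) = 16875.
Change in economic profit: 16875 − 12656.25 = 4218.75.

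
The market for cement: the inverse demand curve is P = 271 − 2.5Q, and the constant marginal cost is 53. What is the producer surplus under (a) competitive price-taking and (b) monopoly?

Competition: PS = 0; Monopoly: PS = 4752.4

Perfect competition: P = MC = 53, so 271 − 2.5Q = 53 and Q = 87.2.
PS = (53 − 53)·87.2 = 0.
The monopolist equates marginal revenue to marginal cost: 271 − 5Q = 53, so Q = 43.6. From demand, P = 162.
PS = (162 − 53)·43.6 = 4752.4.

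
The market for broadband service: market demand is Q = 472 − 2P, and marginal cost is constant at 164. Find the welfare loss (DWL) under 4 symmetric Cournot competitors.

Inverting demand: P = 236 − 0.5Q.
Under competition P = MC = 164, so Q = (236 − 164)/0.5 = 144.
In a 4-firm Cournot equilibrium, symmetry and the first-order condition give q = (236 − 164)/(2.5) = 28.8. So Q = 115.2 and P = 178.4.
DWL is the triangle between Q = 115.2 and Q = 144: ½·(144 − 115.2)·(178.4 − 164) = 207.36.

DWL = 207.36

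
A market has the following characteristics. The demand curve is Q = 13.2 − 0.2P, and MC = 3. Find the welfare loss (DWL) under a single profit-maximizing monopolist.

DWL = 99.225

Inverting demand: P = 66 − 5Q.
Under competition P = MC = 3, so Q = (66 − 3)/5 = 12.6.
A monopolist chooses Q where MR = MC. MR = 66 − 10Q; setting this equal to 3 gives Q = 6.3 and P = 34.5.
DWL is the triangle between Q = 6.3 and Q = 12.6: ½·(12.6 − 6.3)·(34.5 − 3) = 99.225.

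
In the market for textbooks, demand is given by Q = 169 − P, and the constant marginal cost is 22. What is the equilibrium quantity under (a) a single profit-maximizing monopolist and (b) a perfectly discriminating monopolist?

Inverting demand: P = 169 − Q.
The monopolist equates marginal revenue to marginal cost: 169 − 2Q = 22, so Q = 73.5. From demand, P = 95.5.
With perfect price discrimination, output is the efficient level Q = 147 (where demand meets MC), but every buyer pays their willingness to pay: CS = 0 and PS = total surplus.

Monopoly: Q = 73.5; Perfect PD: Q = 147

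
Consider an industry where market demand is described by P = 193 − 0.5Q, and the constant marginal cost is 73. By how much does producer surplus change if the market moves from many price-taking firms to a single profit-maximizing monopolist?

Producer surplus rises by 7200

Competitive firms price at marginal cost: P = 73, giving Q = 240.
PS = (73 − 73)·240 = 0.
The monopolist equates marginal revenue to marginal cost: 193 − Q = 73, so Q = 120. From demand, P = 133.
PS = (133 − 73)·120 = 7200.
Change in producer surplus: 7200 − 0 = 7200.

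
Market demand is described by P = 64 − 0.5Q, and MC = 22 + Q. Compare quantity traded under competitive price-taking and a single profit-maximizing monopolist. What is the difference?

Under competition P = MC: 64 − 0.5Q = 22 + Q ⇒ Q = 28, P = 50.
The monopolist equates marginal revenue to marginal cost: 64 − Q = 22 + Q, so Q = 21. From demand, P = 53.5.
Change in quantity traded: 21 − 28 = −7.

Quantity traded falls by 7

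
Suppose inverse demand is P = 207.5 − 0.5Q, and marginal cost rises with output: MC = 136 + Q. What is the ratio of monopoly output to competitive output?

Q_m/Q_c = 0.75

The monopolist equates marginal revenue to marginal cost: 207.5 − Q = 136 + Q, so Q = 35.75. From demand, P = 189.625.
Under competition P = MC: 207.5 − 0.5Q = 136 + Q ⇒ Q = 143/3, P = 551/3.
Ratio Q_m/Q_c = 35.75/(143/3) = 0.75.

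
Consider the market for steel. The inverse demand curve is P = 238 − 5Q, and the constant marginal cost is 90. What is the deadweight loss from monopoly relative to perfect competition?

DWL = 547.6

Competitive firms price at marginal cost: P = 90, giving Q = 29.6.
The monopolist equates marginal revenue to marginal cost: 238 − 10Q = 90, so Q = 14.8. From demand, P = 164.
DWL is the triangle between Q = 14.8 and Q = 29.6: ½·(29.6 − 14.8)·(164 − 90) = 547.6.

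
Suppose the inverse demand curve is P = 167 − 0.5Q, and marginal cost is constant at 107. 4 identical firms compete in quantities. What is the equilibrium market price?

P = 119

With 4 symmetric Cournot firms, each firm's FOC gives 167 − 2.5q = 107, so q = 24, Q = 4·24 = 96, and P = 119.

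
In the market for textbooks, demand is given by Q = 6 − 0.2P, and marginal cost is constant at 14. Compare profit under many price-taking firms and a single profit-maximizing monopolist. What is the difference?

Inverting demand: P = 30 − 5Q.
Perfect competition: P = MC = 14, so 30 − 5Q = 14 and Q = 3.2.
Profit = (14 − 14)·3.2 = 0.
A monopolist chooses Q where MR = MC. MR = 30 − 10Q; setting this equal to 14 gives Q = 1.6 and P = 22.
Profit = (22 − 14)·1.6 = 12.8.
Change in profit: 12.8 − 0 = 12.8.

Profit rises by 12.8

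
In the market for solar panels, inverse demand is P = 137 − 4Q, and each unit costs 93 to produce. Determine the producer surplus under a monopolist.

A monopolist chooses Q where MR = MC. MR = 137 − 8Q; setting this equal to 93 gives Q = 5.5 and P = 115.
PS = (115 − 93)·5.5 = 121.

PS = 121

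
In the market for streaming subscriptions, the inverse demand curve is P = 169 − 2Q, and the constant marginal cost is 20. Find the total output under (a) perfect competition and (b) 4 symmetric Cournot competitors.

Competitive firms price at marginal cost: P = 20, giving Q = 74.5.
In a 4-firm Cournot equilibrium, symmetry and the first-order condition give q = (169 − 20)/(10) = 14.9. So Q = 59.6 and P = 49.8.

Competition: Q = 74.5; Cournot: Q = 59.6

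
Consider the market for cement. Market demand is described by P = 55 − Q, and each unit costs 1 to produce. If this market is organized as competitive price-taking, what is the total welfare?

TS = 1458

Perfect competition: P = MC = 1, so 55 − Q = 1 and Q = 54.
CS = ½·(55 − 1)·54 = 1458; PS = (1 − 1)·54 = 0; TS = 1458.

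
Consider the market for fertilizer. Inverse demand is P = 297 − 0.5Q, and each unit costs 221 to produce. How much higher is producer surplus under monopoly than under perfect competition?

Competitive firms price at marginal cost: P = 221, giving Q = 152.
PS = (221 − 221)·152 = 0.
A monopolist chooses Q where MR = MC. MR = 297 − Q; setting this equal to 221 gives Q = 76 and P = 259.
PS = (259 − 221)·76 = 2888.
Change in producer surplus: 2888 − 0 = 2888.

Producer surplus rises by 2888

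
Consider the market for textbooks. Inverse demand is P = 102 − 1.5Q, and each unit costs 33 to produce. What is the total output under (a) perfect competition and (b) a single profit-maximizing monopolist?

Perfect competition: P = MC = 33, so 102 − 1.5Q = 33 and Q = 46.
Monopoly sets MR = MC: 102 − 3Q = 33 ⇒ Q = 23, P = 102 − 1.5·23 = 67.5.

Competition: Q = 46; Monopoly: Q = 23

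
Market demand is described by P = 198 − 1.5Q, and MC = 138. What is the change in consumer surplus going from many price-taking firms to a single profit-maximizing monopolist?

Perfect competition: P = MC = 138, so 198 − 1.5Q = 138 and Q = 40.
CS = ½·(198 − 138)·40 = 1200.
A monopolist chooses Q where MR = MC. MR = 198 − 3Q; setting this equal to 138 gives Q = 20 and P = 168.
CS = ½·(198 − 168)·20 = 300.
Change in consumer surplus: 300 − 1200 = −900.

Consumer surplus falls by 900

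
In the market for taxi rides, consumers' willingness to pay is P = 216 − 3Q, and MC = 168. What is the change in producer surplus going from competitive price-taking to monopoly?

PS rises by 192

Perfect competition: P = MC = 168, so 216 − 3Q = 168 and Q = 16.
PS = (168 − 168)·16 = 0.
A monopolist chooses Q where MR = MC. MR = 216 − 6Q; setting this equal to 168 gives Q = 8 and P = 192.
PS = (192 − 168)·8 = 192.
Change in producer surplus: 192 − 0 = 192.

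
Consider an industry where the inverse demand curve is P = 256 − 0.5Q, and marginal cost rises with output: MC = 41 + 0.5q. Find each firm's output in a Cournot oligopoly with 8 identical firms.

q_i = 43

With 8 symmetric Cournot firms, each firm's FOC gives 256 − 4.5q = 41 + 0.5q, so q = 43, Q = 8·43 = 344, and P = 84.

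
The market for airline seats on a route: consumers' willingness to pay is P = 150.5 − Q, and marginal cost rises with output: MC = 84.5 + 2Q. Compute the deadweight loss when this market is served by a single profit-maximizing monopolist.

DWL = 45.375

Competitive equilibrium sets price equal to marginal cost: 150.5 − Q = 84.5 + 2Q, so Q = 22 and P = 128.5.
The monopolist equates marginal revenue to marginal cost: 150.5 − 2Q = 84.5 + 2Q, so Q = 16.5. From demand, P = 134.
CS = ½·(150.5 − 128.5)·22 = 242; PS = (128.5·22 − 84.5·22 − ½·2·22²) = 484; TS = 726.
CS = ½·(150.5 − 134)·16.5 = 136.125; PS = (134·16.5 − 84.5·16.5 − ½·2·16.5²) = 544.5; TS = 680.625.
DWL = 726 − 680.625 = 45.375.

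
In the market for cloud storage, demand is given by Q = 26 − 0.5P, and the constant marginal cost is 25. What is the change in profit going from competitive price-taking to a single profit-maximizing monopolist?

Inverting demand: P = 52 − 2Q.
Under competition P = MC = 25, so Q = (52 − 25)/2 = 13.5.
Profit = (25 − 25)·13.5 = 0.
Monopoly sets MR = MC: 52 − 4Q = 25 ⇒ Q = 6.75, P = 52 − 2·6.75 = 38.5.
Profit = (38.5 − 25)·6.75 = 91.125.
Change in profit: 91.125 − 0 = 91.125.

Profit rises by 91.125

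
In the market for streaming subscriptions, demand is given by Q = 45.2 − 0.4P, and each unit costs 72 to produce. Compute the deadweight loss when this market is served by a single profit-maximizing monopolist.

Inverting demand: P = 113 − 2.5Q.
Under competition P = MC = 72, so Q = (113 − 72)/2.5 = 16.4.
Monopoly sets MR = MC: 113 − 5Q = 72 ⇒ Q = 8.2, P = 113 − 2.5·8.2 = 92.5.
DWL is the triangle between Q = 8.2 and Q = 16.4: ½·(16.4 − 8.2)·(92.5 − 72) = 84.05.

DWL = 84.05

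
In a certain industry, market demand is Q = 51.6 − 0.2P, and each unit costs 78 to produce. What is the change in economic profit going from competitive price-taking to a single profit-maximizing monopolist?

Inverting demand: P = 258 − 5Q.
Perfect competition: P = MC = 78, so 258 − 5Q = 78 and Q = 36.
Profit = (78 − 78)·36 = 0.
A monopolist chooses Q where MR = MC. MR = 258 − 10Q; setting this equal to 78 gives Q = 18 and P = 168.
Profit = (168 − 78)·18 = 1620.
Change in economic profit: 1620 − 0 = 1620.

Economic profit rises by 1620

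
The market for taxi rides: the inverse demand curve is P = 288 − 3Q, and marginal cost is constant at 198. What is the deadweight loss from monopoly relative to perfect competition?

DWL = 337.5

Perfect competition: P = MC = 198, so 288 − 3Q = 198 and Q = 30.
Monopoly sets MR = MC: 288 − 6Q = 198 ⇒ Q = 15, P = 288 − 3·15 = 243.
DWL is the triangle between Q = 15 and Q = 30: ½·(30 − 15)·(243 − 198) = 337.5.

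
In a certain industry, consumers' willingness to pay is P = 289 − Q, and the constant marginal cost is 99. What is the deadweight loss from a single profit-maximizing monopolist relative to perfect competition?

DWL = 4512.5

Under competition P = MC = 99, so Q = (289 − 99)/1 = 190.
Monopoly sets MR = MC: 289 − 2Q = 99 ⇒ Q = 95, P = 289 − 95 = 194.
DWL is the triangle between Q = 95 and Q = 190: ½·(190 − 95)·(194 − 99) = 4512.5.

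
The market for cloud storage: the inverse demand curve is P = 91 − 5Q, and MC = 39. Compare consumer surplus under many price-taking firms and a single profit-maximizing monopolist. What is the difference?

Consumer surplus falls by 202.8

Competitive firms price at marginal cost: P = 39, giving Q = 10.4.
CS = ½·(91 − 39)·10.4 = 270.4.
Monopoly sets MR = MC: 91 − 10Q = 39 ⇒ Q = 5.2, P = 91 − 5·5.2 = 65.
CS = ½·(91 − 65)·5.2 = 67.6.
Change in consumer surplus: 67.6 − 270.4 = −202.8.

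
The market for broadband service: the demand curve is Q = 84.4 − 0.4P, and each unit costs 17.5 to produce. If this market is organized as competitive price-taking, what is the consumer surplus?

CS = 7488.45

Inverting demand: P = 211 − 2.5Q.
Competitive firms price at marginal cost: P = 17.5, giving Q = 77.4.
CS = ½·(211 − 17.5)·77.4 = 7488.45.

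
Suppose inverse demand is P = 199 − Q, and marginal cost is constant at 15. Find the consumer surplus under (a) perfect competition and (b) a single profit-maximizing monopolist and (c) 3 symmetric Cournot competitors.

Competition: CS = 16928; Monopoly: CS = 4232; Cournot: CS = 9522

Competitive firms price at marginal cost: P = 15, giving Q = 184.
CS = ½·(199 − 15)·184 = 16928.
The monopolist equates marginal revenue to marginal cost: 199 − 2Q = 15, so Q = 92. From demand, P = 107.
CS = ½·(199 − 107)·92 = 4232.
In a 3-firm Cournot equilibrium, symmetry and the first-order condition give q = (199 − 15)/(4) = 46. So Q = 138 and P = 61.
CS = ½·(199 − 61)·138 = 9522.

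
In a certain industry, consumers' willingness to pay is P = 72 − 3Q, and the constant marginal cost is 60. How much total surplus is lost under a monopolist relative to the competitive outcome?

DWL = 6

Competitive firms price at marginal cost: P = 60, giving Q = 4.
Monopoly sets MR = MC: 72 − 6Q = 60 ⇒ Q = 2, P = 72 − 3·2 = 66.
DWL is the triangle between Q = 2 and Q = 4: ½·(4 − 2)·(66 − 60) = 6.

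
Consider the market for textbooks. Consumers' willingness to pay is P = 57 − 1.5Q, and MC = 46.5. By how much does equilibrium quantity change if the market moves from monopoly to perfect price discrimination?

Q rises by 3.5

A monopolist chooses Q where MR = MC. MR = 57 − 3Q; setting this equal to 46.5 gives Q = 3.5 and P = 51.75.
Under first-degree price discrimination the firm charges each unit its demand price and produces up to where P = MC, i.e. Q = 7. Consumer surplus is zero; producer surplus equals total surplus.
Change in equilibrium quantity: 7 − 3.5 = 3.5.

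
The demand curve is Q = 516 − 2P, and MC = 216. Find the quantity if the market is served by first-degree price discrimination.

Inverting demand: P = 258 − 0.5Q.
Under first-degree price discrimination the firm charges each unit its demand price and produces up to where P = MC, i.e. Q = 84. Consumer surplus is zero; producer surplus equals total surplus.

Q = 84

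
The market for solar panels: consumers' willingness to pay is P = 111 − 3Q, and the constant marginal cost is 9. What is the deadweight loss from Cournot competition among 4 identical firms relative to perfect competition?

DWL = 69.36

Competitive firms price at marginal cost: P = 9, giving Q = 34.
Cournot with 4 identical firms: the symmetric best-response condition is 111 − 15q = 9. Each firm produces q = 6.8, total output Q = 27.2, price P = 29.4.
DWL is the triangle between Q = 27.2 and Q = 34: ½·(34 − 27.2)·(29.4 − 9) = 69.36.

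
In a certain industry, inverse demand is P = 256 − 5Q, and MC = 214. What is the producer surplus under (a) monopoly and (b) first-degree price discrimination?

Monopoly sets MR = MC: 256 − 10Q = 214 ⇒ Q = 4.2, P = 256 − 5·4.2 = 235.
PS = (235 − 214)·4.2 = 88.2.
A perfectly discriminating monopolist sells every unit with P(Q) ≥ MC(Q), so output equals the competitive quantity Q = 8.4. Each buyer pays their reservation price, so CS = 0 and the firm captures all surplus.
PS = ½·(256 − 214)·8.4 = 176.4.

Monopoly: PS = 88.2; Perfect PD: PS = 176.4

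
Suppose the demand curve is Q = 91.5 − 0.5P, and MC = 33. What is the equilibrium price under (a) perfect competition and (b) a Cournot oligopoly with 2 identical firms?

Inverting demand: P = 183 − 2Q.
Competitive firms price at marginal cost: P = 33, giving Q = 75.
In a 2-firm Cournot equilibrium, symmetry and the first-order condition give q = (183 − 33)/(6) = 25. So Q = 50 and P = 83.

Competition: P = 33; Cournot: P = 83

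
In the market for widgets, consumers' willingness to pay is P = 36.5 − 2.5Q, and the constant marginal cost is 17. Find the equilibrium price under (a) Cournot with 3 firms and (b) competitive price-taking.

With 3 symmetric Cournot firms, each firm's FOC gives 36.5 − 10q = 17, so q = 1.95, Q = 3·1.95 = 5.85, and P = 21.875.
Perfect competition: P = MC = 17, so 36.5 − 2.5Q = 17 and Q = 7.8.

Cournot: P = 21.875; Competition: P = 17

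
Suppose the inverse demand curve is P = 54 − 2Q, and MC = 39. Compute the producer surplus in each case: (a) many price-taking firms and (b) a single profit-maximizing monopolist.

Competition: PS = 0; Monopoly: PS = 28.125

Perfect competition: P = MC = 39, so 54 − 2Q = 39 and Q = 7.5.
PS = (39 − 39)·7.5 = 0.
Monopoly sets MR = MC: 54 − 4Q = 39 ⇒ Q = 3.75, P = 54 − 2·3.75 = 46.5.
PS = (46.5 − 39)·3.75 = 28.125.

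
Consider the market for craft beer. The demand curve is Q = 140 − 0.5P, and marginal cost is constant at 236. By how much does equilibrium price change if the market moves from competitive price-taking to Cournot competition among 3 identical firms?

Inverting demand: P = 280 − 2Q.
Under competition P = MC = 236, so Q = (280 − 236)/2 = 22.
In a 3-firm Cournot equilibrium, symmetry and the first-order condition give q = (280 − 236)/(8) = 5.5. So Q = 16.5 and P = 247.
Change in equilibrium price: 247 − 236 = 11.

Equilibrium price rises by 11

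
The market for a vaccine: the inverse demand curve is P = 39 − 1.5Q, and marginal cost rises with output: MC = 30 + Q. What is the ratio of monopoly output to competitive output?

Q_m/Q_c = 0.625

The monopolist equates marginal revenue to marginal cost: 39 − 3Q = 30 + Q, so Q = 2.25. From demand, P = 35.625.
Under competition P = MC: 39 − 1.5Q = 30 + Q ⇒ Q = 3.6, P = 33.6.
Ratio Q_m/Q_c = 2.25/3.6 = 0.625.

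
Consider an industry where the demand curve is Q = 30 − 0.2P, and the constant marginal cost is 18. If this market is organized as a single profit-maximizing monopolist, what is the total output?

Q = 13.2

Inverting demand: P = 150 − 5Q.
A monopolist chooses Q where MR = MC. MR = 150 − 10Q; setting this equal to 18 gives Q = 13.2 and P = 84.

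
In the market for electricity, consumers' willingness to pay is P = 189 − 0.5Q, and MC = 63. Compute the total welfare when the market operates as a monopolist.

A monopolist chooses Q where MR = MC. MR = 189 − Q; setting this equal to 63 gives Q = 126 and P = 126.
CS = ½·(189 − 126)·126 = 3969; PS = (126 − 63)·126 = 7938; TS = 11907.

TS = 11907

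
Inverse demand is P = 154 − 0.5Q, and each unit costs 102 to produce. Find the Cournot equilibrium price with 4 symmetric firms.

With 4 symmetric Cournot firms, each firm's FOC gives 154 − 2.5q = 102, so q = 20.8, Q = 4·20.8 = 83.2, and P = 112.4.

P = 112.4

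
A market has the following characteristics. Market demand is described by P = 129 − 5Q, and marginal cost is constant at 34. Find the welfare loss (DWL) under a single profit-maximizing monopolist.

Under competition P = MC = 34, so Q = (129 − 34)/5 = 19.
The monopolist equates marginal revenue to marginal cost: 129 − 10Q = 34, so Q = 9.5. From demand, P = 81.5.
DWL is the triangle between Q = 9.5 and Q = 19: ½·(19 − 9.5)·(81.5 − 34) = 225.625.

DWL = 225.625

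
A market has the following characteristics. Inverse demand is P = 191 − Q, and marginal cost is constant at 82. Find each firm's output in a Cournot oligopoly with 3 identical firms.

q_i = 27.25

Cournot with 3 identical firms: the symmetric best-response condition is 191 − 4q = 82. Each firm produces q = 27.25, total output Q = 81.75, price P = 109.25.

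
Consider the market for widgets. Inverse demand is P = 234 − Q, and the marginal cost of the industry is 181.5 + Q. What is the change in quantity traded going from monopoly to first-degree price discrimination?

Quantity traded rises by 8.75

A monopolist chooses Q where MR = MC. MR = 234 − 2Q; setting this equal to 181.5 + Q gives Q = 17.5 and P = 216.5.
A perfectly discriminating monopolist sells every unit with P(Q) ≥ MC(Q), so output equals the competitive quantity Q = 26.25. Each buyer pays their reservation price, so CS = 0 and the firm captures all surplus.
Change in quantity traded: 26.25 − 17.5 = 8.75.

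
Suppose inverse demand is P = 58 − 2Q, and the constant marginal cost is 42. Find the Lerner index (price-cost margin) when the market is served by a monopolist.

Lerner index = 0.16

The monopolist equates marginal revenue to marginal cost: 58 − 4Q = 42, so Q = 4. From demand, P = 50.
Lerner index = (P − MC)/P = (50 − 42)/50 = 0.16.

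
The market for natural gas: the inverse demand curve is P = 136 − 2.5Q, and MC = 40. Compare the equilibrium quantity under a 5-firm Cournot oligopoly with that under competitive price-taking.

Cournot: Q = 32; Competition: Q = 38.4

Cournot with 5 identical firms: the symmetric best-response condition is 136 − 15q = 40. Each firm produces q = 6.4, total output Q = 32, price P = 56.
Under competition P = MC = 40, so Q = (136 − 40)/2.5 = 38.4.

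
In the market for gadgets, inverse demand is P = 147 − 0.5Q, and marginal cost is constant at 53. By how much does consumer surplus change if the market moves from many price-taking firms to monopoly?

Under competition P = MC = 53, so Q = (147 − 53)/0.5 = 188.
CS = ½·(147 − 53)·188 = 8836.
Monopoly sets MR = MC: 147 − Q = 53 ⇒ Q = 94, P = 147 − 0.5·94 = 100.
CS = ½·(147 − 100)·94 = 2209.
Change in consumer surplus: 2209 − 8836 = −6627.

CS falls by 6627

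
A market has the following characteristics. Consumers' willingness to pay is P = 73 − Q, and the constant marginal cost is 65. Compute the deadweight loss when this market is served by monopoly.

DWL = 8

Under competition P = MC = 65, so Q = (73 − 65)/1 = 8.
The monopolist equates marginal revenue to marginal cost: 73 − 2Q = 65, so Q = 4. From demand, P = 69.
DWL is the triangle between Q = 4 and Q = 8: ½·(8 − 4)·(69 − 65) = 8.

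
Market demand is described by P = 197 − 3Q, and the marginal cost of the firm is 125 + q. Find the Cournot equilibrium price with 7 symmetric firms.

P = 136.52

With 7 symmetric Cournot firms, each firm's FOC gives 197 − 24q = 125 + q, so q = 2.88, Q = 7·2.88 = 20.16, and P = 136.52.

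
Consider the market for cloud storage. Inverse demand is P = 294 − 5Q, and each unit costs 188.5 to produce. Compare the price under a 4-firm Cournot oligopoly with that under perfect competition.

Cournot: P = 209.6; Competition: P = 188.5

Cournot with 4 identical firms: the symmetric best-response condition is 294 − 25q = 188.5. Each firm produces q = 4.22, total output Q = 16.88, price P = 209.6.
Perfect competition: P = MC = 188.5, so 294 − 5Q = 188.5 and Q = 21.1.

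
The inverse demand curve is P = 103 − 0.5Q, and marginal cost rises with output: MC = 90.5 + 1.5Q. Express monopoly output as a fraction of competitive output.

Monopoly sets MR = MC: 103 − Q = 90.5 + 1.5Q ⇒ Q = 5, P = 103 − 0.5·5 = 100.5.
Under competition P = MC: 103 − 0.5Q = 90.5 + 1.5Q ⇒ Q = 6.25, P = 99.875.
Ratio Q_m/Q_c = 5/6.25 = 0.8.

Q_m/Q_c = 0.8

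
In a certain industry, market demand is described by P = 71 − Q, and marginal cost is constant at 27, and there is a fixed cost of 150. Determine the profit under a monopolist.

Profit = 334

Monopoly sets MR = MC: 71 − 2Q = 27 ⇒ Q = 22, P = 71 − 22 = 49.
Profit = (49 − 27)·22 − 150 = 334.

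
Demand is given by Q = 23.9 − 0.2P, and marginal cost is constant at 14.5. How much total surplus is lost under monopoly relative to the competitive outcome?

DWL = 275.625

Inverting demand: P = 119.5 − 5Q.
Under competition P = MC = 14.5, so Q = (119.5 − 14.5)/5 = 21.
A monopolist chooses Q where MR = MC. MR = 119.5 − 10Q; setting this equal to 14.5 gives Q = 10.5 and P = 67.
DWL is the triangle between Q = 10.5 and Q = 21: ½·(21 − 10.5)·(67 − 14.5) = 275.625.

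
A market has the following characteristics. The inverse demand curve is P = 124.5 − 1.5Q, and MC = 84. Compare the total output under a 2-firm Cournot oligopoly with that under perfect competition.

Cournot: Q = 18; Competition: Q = 27

With 2 symmetric Cournot firms, each firm's FOC gives 124.5 − 4.5q = 84, so q = 9, Q = 2·9 = 18, and P = 97.5.
Under competition P = MC = 84, so Q = (124.5 − 84)/1.5 = 27.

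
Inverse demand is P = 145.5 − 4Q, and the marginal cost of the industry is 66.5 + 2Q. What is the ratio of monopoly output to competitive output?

Q_m/Q_c = 0.6

A monopolist chooses Q where MR = MC. MR = 145.5 − 8Q; setting this equal to 66.5 + 2Q gives Q = 7.9 and P = 113.9.
Under competition P = MC: 145.5 − 4Q = 66.5 + 2Q ⇒ Q = 79/6, P = 557/6.
Ratio Q_m/Q_c = 7.9/(79/6) = 0.6.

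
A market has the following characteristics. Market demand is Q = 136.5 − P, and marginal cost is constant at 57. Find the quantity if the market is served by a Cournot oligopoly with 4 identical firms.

Q = 63.6

Inverting demand: P = 136.5 − Q.
In a 4-firm Cournot equilibrium, symmetry and the first-order condition give q = (136.5 − 57)/(5) = 15.9. So Q = 63.6 and P = 72.9.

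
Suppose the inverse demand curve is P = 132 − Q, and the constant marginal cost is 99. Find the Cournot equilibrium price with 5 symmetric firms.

P = 104.5

Cournot with 5 identical firms: the symmetric best-response condition is 132 − 6q = 99. Each firm produces q = 5.5, total output Q = 27.5, price P = 104.5.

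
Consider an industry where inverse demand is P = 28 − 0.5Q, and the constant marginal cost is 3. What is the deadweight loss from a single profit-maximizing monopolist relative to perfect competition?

DWL = 156.25

Competitive firms price at marginal cost: P = 3, giving Q = 50.
A monopolist chooses Q where MR = MC. MR = 28 − Q; setting this equal to 3 gives Q = 25 and P = 15.5.
DWL is the triangle between Q = 25 and Q = 50: ½·(50 − 25)·(15.5 − 3) = 156.25.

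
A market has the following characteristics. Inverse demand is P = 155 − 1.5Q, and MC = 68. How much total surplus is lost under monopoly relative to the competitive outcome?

Perfect competition: P = MC = 68, so 155 − 1.5Q = 68 and Q = 58.
The monopolist equates marginal revenue to marginal cost: 155 − 3Q = 68, so Q = 29. From demand, P = 111.5.
DWL is the triangle between Q = 29 and Q = 58: ½·(58 − 29)·(111.5 − 68) = 630.75.

DWL = 630.75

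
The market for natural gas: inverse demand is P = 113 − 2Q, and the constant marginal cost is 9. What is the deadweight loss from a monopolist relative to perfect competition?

DWL = 676

Competitive firms price at marginal cost: P = 9, giving Q = 52.
The monopolist equates marginal revenue to marginal cost: 113 − 4Q = 9, so Q = 26. From demand, P = 61.
DWL is the triangle between Q = 26 and Q = 52: ½·(52 − 26)·(61 − 9) = 676.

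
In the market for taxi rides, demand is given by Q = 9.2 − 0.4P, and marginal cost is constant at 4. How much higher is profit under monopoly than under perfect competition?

Profit rises by 36.1

Inverting demand: P = 23 − 2.5Q.
Perfect competition: P = MC = 4, so 23 − 2.5Q = 4 and Q = 7.6.
Profit = (4 − 4)·7.6 = 0.
A monopolist chooses Q where MR = MC. MR = 23 − 5Q; setting this equal to 4 gives Q = 3.8 and P = 13.5.
Profit = (13.5 − 4)·3.8 = 36.1.
Change in profit: 36.1 − 0 = 36.1.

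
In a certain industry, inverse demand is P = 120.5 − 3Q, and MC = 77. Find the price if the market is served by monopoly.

Monopoly sets MR = MC: 120.5 − 6Q = 77 ⇒ Q = 7.25, P = 120.5 − 3·7.25 = 98.75.

P = 98.75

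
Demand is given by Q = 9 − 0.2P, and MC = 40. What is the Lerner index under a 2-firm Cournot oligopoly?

Lerner index = 0.04

Inverting demand: P = 45 − 5Q.
With 2 symmetric Cournot firms, each firm's FOC gives 45 − 15q = 40, so q = 1/3, Q = 2·1/3 = 2/3, and P = 125/3.
Lerner index = (P − MC)/P = (125/3 − 40)/(125/3) = 0.04.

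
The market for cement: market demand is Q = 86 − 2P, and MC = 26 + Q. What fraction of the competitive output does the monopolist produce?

Inverting demand: P = 43 − 0.5Q.
Monopoly sets MR = MC: 43 − Q = 26 + Q ⇒ Q = 8.5, P = 43 − 0.5·8.5 = 38.75.
Competitive equilibrium sets price equal to marginal cost: 43 − 0.5Q = 26 + Q, so Q = 34/3 and P = 112/3.
Ratio Q_m/Q_c = 8.5/(34/3) = 0.75.

Q_m/Q_c = 0.75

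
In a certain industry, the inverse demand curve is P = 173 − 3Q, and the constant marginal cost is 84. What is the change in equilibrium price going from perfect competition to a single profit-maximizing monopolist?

Equilibrium price rises by 44.5

Perfect competition: P = MC = 84, so 173 − 3Q = 84 and Q = 89/3.
A monopolist chooses Q where MR = MC. MR = 173 − 6Q; setting this equal to 84 gives Q = 89/6 and P = 128.5.
Change in equilibrium price: 128.5 − 84 = 44.5.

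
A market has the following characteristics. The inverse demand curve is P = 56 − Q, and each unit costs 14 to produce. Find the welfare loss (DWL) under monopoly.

Perfect competition: P = MC = 14, so 56 − Q = 14 and Q = 42.
A monopolist chooses Q where MR = MC. MR = 56 − 2Q; setting this equal to 14 gives Q = 21 and P = 35.
DWL is the triangle between Q = 21 and Q = 42: ½·(42 − 21)·(35 − 14) = 220.5.

DWL = 220.5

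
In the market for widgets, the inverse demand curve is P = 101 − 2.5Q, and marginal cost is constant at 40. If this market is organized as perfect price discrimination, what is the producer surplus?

With perfect price discrimination, output is the efficient level Q = 24.4 (where demand meets MC), but every buyer pays their willingness to pay: CS = 0 and PS = total surplus.
PS = ½·(101 − 40)·24.4 = 744.2.

PS = 744.2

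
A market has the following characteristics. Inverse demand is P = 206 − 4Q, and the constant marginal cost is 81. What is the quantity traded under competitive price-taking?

Q = 31.25

Under competition P = MC = 81, so Q = (206 − 81)/4 = 31.25.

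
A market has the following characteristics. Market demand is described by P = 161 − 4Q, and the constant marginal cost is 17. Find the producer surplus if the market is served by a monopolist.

Monopoly sets MR = MC: 161 − 8Q = 17 ⇒ Q = 18, P = 161 − 4·18 = 89.
PS = (89 − 17)·18 = 1296.

PS = 1296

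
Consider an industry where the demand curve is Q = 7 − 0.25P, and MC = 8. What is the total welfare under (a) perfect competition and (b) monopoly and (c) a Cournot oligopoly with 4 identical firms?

Inverting demand: P = 28 − 4Q.
Perfect competition: P = MC = 8, so 28 − 4Q = 8 and Q = 5.
CS = ½·(28 − 8)·5 = 50; PS = (8 − 8)·5 = 0; TS = 50.
A monopolist chooses Q where MR = MC. MR = 28 − 8Q; setting this equal to 8 gives Q = 2.5 and P = 18.
CS = ½·(28 − 18)·2.5 = 12.5; PS = (18 − 8)·2.5 = 25; TS = 37.5.
In a 4-firm Cournot equilibrium, symmetry and the first-order condition give q = (28 − 8)/(20) = 1. So Q = 4 and P = 12.
CS = ½·(28 − 12)·4 = 32; PS = (12 − 8)·4 = 16; TS = 48.

Competition: TS = 50; Monopoly: TS = 37.5; Cournot: TS = 48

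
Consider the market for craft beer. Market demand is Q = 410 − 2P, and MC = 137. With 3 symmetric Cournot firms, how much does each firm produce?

Inverting demand: P = 205 − 0.5Q.
With 3 symmetric Cournot firms, each firm's FOC gives 205 − 2q = 137, so q = 34, Q = 3·34 = 102, and P = 154.

q_i = 34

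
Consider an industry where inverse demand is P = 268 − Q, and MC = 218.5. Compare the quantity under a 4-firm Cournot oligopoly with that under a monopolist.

In a 4-firm Cournot equilibrium, symmetry and the first-order condition give q = (268 − 218.5)/(5) = 9.9. So Q = 39.6 and P = 228.4.
A monopolist chooses Q where MR = MC. MR = 268 − 2Q; setting this equal to 218.5 gives Q = 24.75 and P = 243.25.

Cournot: Q = 39.6; Monopoly: Q = 24.75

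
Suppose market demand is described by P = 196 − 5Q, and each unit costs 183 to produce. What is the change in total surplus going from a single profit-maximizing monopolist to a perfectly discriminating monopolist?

The monopolist equates marginal revenue to marginal cost: 196 − 10Q = 183, so Q = 1.3. From demand, P = 189.5.
CS = ½·(196 − 189.5)·1.3 = 4.225; PS = (189.5 − 183)·1.3 = 8.45; TS = 12.675.
Under first-degree price discrimination the firm charges each unit its demand price and produces up to where P = MC, i.e. Q = 2.6. Consumer surplus is zero; producer surplus equals total surplus.
TS = 16.9 (equal to competitive TS).
Change in total surplus: 16.9 − 12.675 = 4.225.

Total surplus rises by 4.225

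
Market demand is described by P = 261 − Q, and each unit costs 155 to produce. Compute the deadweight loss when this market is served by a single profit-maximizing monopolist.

DWL = 1404.5

Under competition P = MC = 155, so Q = (261 − 155)/1 = 106.
A monopolist chooses Q where MR = MC. MR = 261 − 2Q; setting this equal to 155 gives Q = 53 and P = 208.
DWL is the triangle between Q = 53 and Q = 106: ½·(106 − 53)·(208 − 155) = 1404.5.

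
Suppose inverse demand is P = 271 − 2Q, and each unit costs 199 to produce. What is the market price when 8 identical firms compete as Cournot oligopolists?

P = 207

Cournot with 8 identical firms: the symmetric best-response condition is 271 − 18q = 199. Each firm produces q = 4, total output Q = 32, price P = 207.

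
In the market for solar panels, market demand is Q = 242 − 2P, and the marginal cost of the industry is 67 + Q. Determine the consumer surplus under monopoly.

Inverting demand: P = 121 − 0.5Q.
The monopolist equates marginal revenue to marginal cost: 121 − Q = 67 + Q, so Q = 27. From demand, P = 107.5.
CS = ½·(121 − 107.5)·27 = 182.25.

CS = 182.25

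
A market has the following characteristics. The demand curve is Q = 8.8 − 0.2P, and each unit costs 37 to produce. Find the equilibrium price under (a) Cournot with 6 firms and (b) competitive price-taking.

Inverting demand: P = 44 − 5Q.
Cournot with 6 identical firms: the symmetric best-response condition is 44 − 35q = 37. Each firm produces q = 0.2, total output Q = 1.2, price P = 38.
Perfect competition: P = MC = 37, so 44 − 5Q = 37 and Q = 1.4.

Cournot: P = 38; Competition: P = 37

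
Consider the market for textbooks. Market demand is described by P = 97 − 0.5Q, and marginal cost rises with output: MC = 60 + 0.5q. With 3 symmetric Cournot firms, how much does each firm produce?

In a 3-firm Cournot equilibrium, symmetry and the first-order condition give q = (97 − 60)/(2.5) = 14.8. So Q = 44.4 and P = 74.8.

q_i = 14.8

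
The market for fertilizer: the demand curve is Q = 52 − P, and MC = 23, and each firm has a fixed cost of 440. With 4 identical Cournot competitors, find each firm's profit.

π_i = −406.36

Inverting demand: P = 52 − Q.
Cournot with 4 identical firms: the symmetric best-response condition is 52 − 5q = 23. Each firm produces q = 5.8, total output Q = 23.2, price P = 28.8.
Each firm's profit = (28.8 − 23)·5.8 − 440 = −406.36.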